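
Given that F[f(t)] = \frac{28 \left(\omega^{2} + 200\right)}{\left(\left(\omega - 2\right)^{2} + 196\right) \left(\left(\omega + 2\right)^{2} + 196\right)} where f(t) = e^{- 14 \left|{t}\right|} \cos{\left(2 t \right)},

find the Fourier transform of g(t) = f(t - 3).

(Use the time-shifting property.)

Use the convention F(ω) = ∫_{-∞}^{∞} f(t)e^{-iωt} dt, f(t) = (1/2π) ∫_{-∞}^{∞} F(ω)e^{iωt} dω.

F[g](ω) = \frac{28 \left(\omega^{2} + 200\right) e^{- 3 i \omega}}{\omega^{4} + 384 \omega^{2} + 40000}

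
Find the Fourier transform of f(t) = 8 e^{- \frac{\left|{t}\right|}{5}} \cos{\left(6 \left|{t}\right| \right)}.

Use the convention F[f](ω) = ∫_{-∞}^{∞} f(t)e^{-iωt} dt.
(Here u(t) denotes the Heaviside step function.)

F(ω) = \frac{80 \left(25 \omega^{2} + 901\right)}{625 \omega^{4} - 44950 \omega^{2} + 811801}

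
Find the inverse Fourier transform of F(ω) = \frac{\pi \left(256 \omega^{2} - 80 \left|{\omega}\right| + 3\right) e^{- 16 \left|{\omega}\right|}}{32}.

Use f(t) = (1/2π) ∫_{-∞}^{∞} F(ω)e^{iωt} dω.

f(t) = \frac{4 t^{4}}{\left(t^{2} + 256\right)^{3}}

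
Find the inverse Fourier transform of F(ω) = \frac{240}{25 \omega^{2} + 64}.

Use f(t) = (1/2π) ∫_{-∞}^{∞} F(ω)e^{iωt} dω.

f(t) = 3 e^{- \frac{8 \left|{t}\right|}{5}}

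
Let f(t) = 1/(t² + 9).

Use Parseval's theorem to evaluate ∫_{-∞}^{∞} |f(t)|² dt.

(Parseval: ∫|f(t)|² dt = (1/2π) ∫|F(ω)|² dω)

∫|f(t)|² dt = \frac{\pi}{54}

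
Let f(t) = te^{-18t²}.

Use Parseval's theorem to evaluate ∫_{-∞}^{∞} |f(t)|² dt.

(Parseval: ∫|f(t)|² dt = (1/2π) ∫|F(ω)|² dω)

∫|f(t)|² dt = \frac{\sqrt{\pi}}{432}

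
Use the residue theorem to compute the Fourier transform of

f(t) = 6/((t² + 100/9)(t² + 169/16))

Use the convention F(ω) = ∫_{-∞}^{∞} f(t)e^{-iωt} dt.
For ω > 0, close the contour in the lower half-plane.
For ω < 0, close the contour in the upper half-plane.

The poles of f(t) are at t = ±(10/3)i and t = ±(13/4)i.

Let g(z) = f(z)e^{-iωz}; for large |z| the factor e^{-iωz} decays in the lower half-plane when ω > 0 and in the upper half-plane when ω < 0.

Case ω > 0 (lower half-plane, clockwise contour ⇒ F(ω) = -2πi·ΣRes):
  Res_{z = - \frac{10 i}{3}} g(z) = - \frac{648 i e^{- \frac{10 \omega}{3}}}{395}
  Res_{z = - \frac{13 i}{4}} g(z) = \frac{1728 i e^{- \frac{13 \omega}{4}}}{1027}
  F(ω) = -2πi·ΣRes = - \frac{1296 \pi e^{- \frac{10 \omega}{3}}}{395} + \frac{3456 \pi e^{- \frac{13 \omega}{4}}}{1027}

Case ω < 0 (upper half-plane, counterclockwise contour ⇒ F(ω) = +2πi·ΣRes):
  Res_{z = \frac{10 i}{3}} g(z) = \frac{648 i e^{\frac{10 \omega}{3}}}{395}
  Res_{z = \frac{13 i}{4}} g(z) = - \frac{1728 i e^{\frac{13 \omega}{4}}}{1027}
  F(ω) = 2πi·ΣRes = \frac{432 \pi \left(40 e^{\frac{13 \omega}{4}} - 39 e^{\frac{10 \omega}{3}}\right)}{5135}

Both cases combine into a single formula in |ω|:

F(ω) = - \frac{1296 \pi e^{- \frac{10 \left|{\omega}\right|}{3}}}{395} + \frac{3456 \pi e^{- \frac{13 \left|{\omega}\right|}{4}}}{1027}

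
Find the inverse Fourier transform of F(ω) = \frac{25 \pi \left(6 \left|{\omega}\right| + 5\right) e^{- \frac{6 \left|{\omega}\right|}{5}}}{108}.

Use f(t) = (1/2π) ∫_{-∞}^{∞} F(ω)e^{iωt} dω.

f(t) = \frac{4}{\left(t^{2} + \frac{36}{25}\right)^{2}}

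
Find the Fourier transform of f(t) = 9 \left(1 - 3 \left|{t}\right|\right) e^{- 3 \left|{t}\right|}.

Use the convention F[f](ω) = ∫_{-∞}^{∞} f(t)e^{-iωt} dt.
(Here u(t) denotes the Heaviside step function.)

F(ω) = \frac{108 \omega^{2}}{\left(\omega^{2} + 9\right)^{2}}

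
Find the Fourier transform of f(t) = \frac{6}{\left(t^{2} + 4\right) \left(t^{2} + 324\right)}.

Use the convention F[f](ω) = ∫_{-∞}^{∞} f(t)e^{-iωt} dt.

F(ω) = \frac{\pi \left(9 e^{16 \left|{\omega}\right|} - 1\right) e^{- 18 \left|{\omega}\right|}}{960}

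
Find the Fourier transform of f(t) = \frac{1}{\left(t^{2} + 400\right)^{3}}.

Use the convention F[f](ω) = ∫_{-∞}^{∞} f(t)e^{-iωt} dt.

F(ω) = \frac{\pi \left(400 \omega^{2} + 60 \left|{\omega}\right| + 3\right) e^{- 20 \left|{\omega}\right|}}{25600000}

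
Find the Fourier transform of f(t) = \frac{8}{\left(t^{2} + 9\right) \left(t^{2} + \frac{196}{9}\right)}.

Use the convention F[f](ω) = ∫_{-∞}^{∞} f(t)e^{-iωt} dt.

F(ω) = \frac{24 \pi e^{- 3 \left|{\omega}\right|}}{115} - \frac{108 \pi e^{- \frac{14 \left|{\omega}\right|}{3}}}{805}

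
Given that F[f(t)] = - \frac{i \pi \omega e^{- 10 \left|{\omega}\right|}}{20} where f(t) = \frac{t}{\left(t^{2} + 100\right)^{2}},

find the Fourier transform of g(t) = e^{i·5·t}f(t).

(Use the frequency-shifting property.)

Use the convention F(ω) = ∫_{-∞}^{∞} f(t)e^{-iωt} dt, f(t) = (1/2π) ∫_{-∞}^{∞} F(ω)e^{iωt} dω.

F[g](ω) = \frac{i \pi \left(5 - \omega\right) e^{- 10 \left|{\omega - 5}\right|}}{20}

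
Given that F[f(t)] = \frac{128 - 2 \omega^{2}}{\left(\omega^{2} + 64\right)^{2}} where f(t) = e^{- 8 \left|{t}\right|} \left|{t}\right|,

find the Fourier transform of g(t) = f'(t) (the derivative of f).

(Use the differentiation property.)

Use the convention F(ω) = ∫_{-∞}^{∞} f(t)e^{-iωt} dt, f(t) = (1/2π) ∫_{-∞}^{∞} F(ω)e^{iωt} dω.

F[g](ω) = - \frac{2 i \omega \left(\omega^{2} - 64\right)}{\left(\omega^{2} + 64\right)^{2}}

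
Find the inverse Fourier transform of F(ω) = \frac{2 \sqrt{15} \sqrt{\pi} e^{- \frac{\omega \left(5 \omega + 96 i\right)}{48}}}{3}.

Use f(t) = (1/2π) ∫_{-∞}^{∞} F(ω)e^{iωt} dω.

f(t) = 4 e^{- \frac{12 \left(t - 2\right)^{2}}{5}}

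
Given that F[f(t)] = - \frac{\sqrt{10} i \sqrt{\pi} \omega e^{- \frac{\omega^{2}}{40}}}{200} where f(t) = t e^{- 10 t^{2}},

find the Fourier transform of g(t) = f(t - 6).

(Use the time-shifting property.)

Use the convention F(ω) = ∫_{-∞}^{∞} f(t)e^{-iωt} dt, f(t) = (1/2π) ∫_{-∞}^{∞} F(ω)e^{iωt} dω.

F[g](ω) = - \frac{\sqrt{10} i \sqrt{\pi} \omega e^{- \frac{\omega \left(\omega + 240 i\right)}{40}}}{200}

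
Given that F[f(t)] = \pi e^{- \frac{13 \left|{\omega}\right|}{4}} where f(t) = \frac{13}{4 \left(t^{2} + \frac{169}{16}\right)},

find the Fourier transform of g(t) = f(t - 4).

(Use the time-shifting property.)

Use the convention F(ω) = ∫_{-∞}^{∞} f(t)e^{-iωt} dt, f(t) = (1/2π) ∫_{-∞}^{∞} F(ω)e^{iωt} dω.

F[g](ω) = \pi e^{- 4 i \omega - \frac{13 \left|{\omega}\right|}{4}}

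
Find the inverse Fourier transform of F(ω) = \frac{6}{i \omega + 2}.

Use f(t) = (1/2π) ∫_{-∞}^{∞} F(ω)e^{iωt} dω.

f(t) = 6 e^{- 2 t} u\left(t\right)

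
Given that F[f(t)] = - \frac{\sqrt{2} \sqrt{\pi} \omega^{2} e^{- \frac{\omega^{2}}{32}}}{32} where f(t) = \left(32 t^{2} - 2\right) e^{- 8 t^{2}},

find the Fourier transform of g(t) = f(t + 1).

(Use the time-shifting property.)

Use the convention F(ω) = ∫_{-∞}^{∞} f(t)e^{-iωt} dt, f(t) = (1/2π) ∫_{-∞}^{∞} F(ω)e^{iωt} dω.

F[g](ω) = - \frac{\sqrt{2} \sqrt{\pi} \omega^{2} e^{- \omega \left(\frac{\omega}{32} - i\right)}}{32}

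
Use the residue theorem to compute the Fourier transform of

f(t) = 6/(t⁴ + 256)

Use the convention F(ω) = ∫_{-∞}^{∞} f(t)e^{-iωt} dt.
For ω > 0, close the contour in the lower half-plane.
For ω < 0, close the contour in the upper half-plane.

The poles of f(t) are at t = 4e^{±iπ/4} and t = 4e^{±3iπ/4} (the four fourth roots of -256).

Let g(z) = f(z)e^{-iωz}; for large |z| the factor e^{-iωz} decays in the lower half-plane when ω > 0 and in the upper half-plane when ω < 0.

Case ω > 0 (lower half-plane, clockwise contour ⇒ F(ω) = -2πi·ΣRes):
  Res_{z = - 2 \sqrt{2} - 2 \sqrt{2} i} g(z) = \frac{3 \sqrt{2} i \left(1 - i\right) e^{2 \sqrt{2} \omega \left(-1 + i\right)}}{256}
  Res_{z = 2 \sqrt{2} - 2 \sqrt{2} i} g(z) = \frac{3 \sqrt{2} i \left(1 + i\right) e^{- 2 \sqrt{2} \omega \left(1 + i\right)}}{256}
  F(ω) = -2πi·ΣRes = \frac{3 \sqrt{2} \pi \left(1 - i\right) \left(e^{4 \sqrt{2} i \omega} + i\right) e^{- 2 \sqrt{2} \omega \left(1 + i\right)}}{128} = \frac{3 \pi e^{- 2 \sqrt{2} \omega} \sin{\left(2 \sqrt{2} \omega + \frac{\pi}{4} \right)}}{32}

Case ω < 0 (upper half-plane, counterclockwise contour ⇒ F(ω) = +2πi·ΣRes):
  Res_{z = 2 \sqrt{2} + 2 \sqrt{2} i} g(z) = \frac{3 \sqrt{2} i \left(-1 + i\right) e^{2 \sqrt{2} \omega \left(1 - i\right)}}{256}
  Res_{z = - 2 \sqrt{2} + 2 \sqrt{2} i} g(z) = \frac{3 \sqrt{2} \left(1 - i\right) e^{2 \sqrt{2} \omega \left(1 + i\right)}}{256}
  F(ω) = 2πi·ΣRes = - \frac{3 \sqrt{2} i \pi \left(i \left(1 - i\right) e^{2 \sqrt{2} \omega \left(1 - i\right)} - \left(1 - i\right) e^{2 \sqrt{2} \omega \left(1 + i\right)}\right)}{128} = \frac{3 \pi e^{2 \sqrt{2} \omega} \cos{\left(2 \sqrt{2} \omega + \frac{\pi}{4} \right)}}{32}

Both cases combine into a single formula in |ω|:

F(ω) = \frac{3 \pi e^{- 2 \sqrt{2} \left|{\omega}\right|} \sin{\left(2 \sqrt{2} \left|{\omega}\right| + \frac{\pi}{4} \right)}}{32}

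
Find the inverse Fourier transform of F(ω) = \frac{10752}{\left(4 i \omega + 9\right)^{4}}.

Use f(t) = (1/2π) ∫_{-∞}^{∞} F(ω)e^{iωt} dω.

f(t) = 7 t^{3} e^{- \frac{9 t}{4}} u\left(t\right)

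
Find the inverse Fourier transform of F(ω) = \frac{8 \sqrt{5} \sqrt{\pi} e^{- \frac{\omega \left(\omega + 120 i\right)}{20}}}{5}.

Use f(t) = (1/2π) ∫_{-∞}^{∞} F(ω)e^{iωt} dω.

f(t) = 8 e^{- 5 \left(t - 6\right)^{2}}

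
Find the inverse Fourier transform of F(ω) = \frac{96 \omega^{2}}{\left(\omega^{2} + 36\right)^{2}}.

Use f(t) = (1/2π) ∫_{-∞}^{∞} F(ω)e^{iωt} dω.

f(t) = 4 \left(1 - 6 \left|{t}\right|\right) e^{- 6 \left|{t}\right|}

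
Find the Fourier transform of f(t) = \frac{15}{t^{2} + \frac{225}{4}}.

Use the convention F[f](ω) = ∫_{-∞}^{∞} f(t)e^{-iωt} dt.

F(ω) = 2 \pi e^{- \frac{15 \left|{\omega}\right|}{2}}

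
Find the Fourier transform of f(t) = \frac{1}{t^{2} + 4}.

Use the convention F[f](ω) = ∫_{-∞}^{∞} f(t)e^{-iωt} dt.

F(ω) = \frac{\pi e^{- 2 \left|{\omega}\right|}}{2}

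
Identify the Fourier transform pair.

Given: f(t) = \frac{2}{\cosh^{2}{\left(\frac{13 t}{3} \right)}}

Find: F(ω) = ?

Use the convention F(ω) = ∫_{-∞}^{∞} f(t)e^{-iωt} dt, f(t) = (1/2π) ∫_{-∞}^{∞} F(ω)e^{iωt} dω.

F(ω) = \frac{18 \pi \omega}{169 \sinh{\left(\frac{3 \pi \omega}{26} \right)}}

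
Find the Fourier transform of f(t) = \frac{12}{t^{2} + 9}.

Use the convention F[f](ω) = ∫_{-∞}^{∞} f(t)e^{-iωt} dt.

F(ω) = 4 \pi e^{- 3 \left|{\omega}\right|}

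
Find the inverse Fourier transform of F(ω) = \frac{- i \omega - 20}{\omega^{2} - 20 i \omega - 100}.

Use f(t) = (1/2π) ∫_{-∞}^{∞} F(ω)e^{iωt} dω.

f(t) = \left(10 t + 1\right) e^{- 10 t} u\left(t\right)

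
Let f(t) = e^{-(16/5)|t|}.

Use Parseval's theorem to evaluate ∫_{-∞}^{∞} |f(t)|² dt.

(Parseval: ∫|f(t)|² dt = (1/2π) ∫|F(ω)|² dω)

∫|f(t)|² dt = \frac{5}{16}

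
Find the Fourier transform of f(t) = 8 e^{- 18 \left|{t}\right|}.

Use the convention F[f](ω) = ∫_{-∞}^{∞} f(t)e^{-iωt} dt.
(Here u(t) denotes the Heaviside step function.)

F(ω) = \frac{288}{\omega^{2} + 324}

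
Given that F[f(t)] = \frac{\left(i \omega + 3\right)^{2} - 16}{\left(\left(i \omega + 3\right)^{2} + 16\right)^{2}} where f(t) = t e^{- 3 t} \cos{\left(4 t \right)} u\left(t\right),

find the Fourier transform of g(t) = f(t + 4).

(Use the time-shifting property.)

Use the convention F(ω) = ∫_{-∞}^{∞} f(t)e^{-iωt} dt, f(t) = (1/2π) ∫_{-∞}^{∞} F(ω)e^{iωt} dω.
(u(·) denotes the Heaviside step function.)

F[g](ω) = \frac{\left(\left(i \omega + 3\right)^{2} - 16\right) e^{4 i \omega}}{\left(\left(i \omega + 3\right)^{2} + 16\right)^{2}}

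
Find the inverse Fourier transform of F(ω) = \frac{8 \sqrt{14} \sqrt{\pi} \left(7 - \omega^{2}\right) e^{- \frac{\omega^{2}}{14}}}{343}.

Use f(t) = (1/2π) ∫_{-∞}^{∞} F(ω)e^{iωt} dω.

f(t) = 8 t^{2} e^{- \frac{7 t^{2}}{2}}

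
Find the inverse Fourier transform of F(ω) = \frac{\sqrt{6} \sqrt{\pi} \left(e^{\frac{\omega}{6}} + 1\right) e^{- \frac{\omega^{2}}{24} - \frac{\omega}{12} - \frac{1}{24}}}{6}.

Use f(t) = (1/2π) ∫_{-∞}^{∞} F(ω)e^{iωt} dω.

f(t) = 2 e^{- 6 t^{2}} \cos{\left(t \right)}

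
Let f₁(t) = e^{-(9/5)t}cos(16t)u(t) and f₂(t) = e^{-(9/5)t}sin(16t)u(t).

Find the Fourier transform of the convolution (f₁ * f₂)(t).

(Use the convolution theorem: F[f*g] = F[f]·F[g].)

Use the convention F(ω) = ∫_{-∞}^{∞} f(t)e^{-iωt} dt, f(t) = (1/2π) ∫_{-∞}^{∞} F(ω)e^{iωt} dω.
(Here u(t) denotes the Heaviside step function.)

F[f₁*f₂](ω) = \frac{2000 \left(5 i \omega + 9\right)}{\left(\left(5 i \omega + 9\right)^{2} + 6400\right)^{2}}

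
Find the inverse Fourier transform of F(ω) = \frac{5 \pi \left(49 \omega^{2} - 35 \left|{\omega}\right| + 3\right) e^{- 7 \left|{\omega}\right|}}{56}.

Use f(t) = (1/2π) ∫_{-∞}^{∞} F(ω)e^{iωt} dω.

f(t) = \frac{5 t^{4}}{\left(t^{2} + 49\right)^{3}}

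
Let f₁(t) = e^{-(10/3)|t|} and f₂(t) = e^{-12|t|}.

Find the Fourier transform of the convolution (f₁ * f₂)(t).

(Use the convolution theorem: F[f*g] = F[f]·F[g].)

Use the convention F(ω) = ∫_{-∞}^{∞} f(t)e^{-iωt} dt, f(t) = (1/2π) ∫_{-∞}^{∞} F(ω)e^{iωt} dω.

F[f₁*f₂](ω) = \frac{1440}{\left(\omega^{2} + 144\right) \left(9 \omega^{2} + 100\right)}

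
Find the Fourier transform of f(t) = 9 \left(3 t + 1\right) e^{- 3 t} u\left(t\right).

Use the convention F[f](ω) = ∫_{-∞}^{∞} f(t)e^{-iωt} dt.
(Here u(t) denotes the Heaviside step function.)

F(ω) = \frac{9 \left(- i \omega - 6\right)}{\omega^{2} - 6 i \omega - 9}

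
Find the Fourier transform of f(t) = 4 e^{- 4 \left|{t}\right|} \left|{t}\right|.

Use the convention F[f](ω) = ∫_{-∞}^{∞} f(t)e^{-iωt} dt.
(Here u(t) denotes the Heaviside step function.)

F(ω) = \frac{8 \left(16 - \omega^{2}\right)}{\left(\omega^{2} + 16\right)^{2}}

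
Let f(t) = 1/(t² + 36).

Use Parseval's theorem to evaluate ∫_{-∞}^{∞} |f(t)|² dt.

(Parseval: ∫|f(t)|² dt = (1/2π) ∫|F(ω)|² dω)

∫|f(t)|² dt = \frac{\pi}{432}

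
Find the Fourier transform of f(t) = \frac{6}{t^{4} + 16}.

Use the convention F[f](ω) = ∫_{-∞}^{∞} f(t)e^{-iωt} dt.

F(ω) = \frac{3 \pi e^{- \sqrt{2} \left|{\omega}\right|} \sin{\left(\sqrt{2} \left|{\omega}\right| + \frac{\pi}{4} \right)}}{4}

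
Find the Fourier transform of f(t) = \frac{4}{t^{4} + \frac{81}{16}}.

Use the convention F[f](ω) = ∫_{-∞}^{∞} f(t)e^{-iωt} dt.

F(ω) = \frac{32 \pi e^{- \frac{3 \sqrt{2} \left|{\omega}\right|}{4}} \sin{\left(\frac{3 \sqrt{2} \left|{\omega}\right|}{4} + \frac{\pi}{4} \right)}}{27}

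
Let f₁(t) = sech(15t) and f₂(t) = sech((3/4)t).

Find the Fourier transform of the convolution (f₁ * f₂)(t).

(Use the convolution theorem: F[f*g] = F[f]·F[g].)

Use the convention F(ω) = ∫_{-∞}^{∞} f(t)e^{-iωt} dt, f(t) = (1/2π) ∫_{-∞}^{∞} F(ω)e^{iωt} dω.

F[f₁*f₂](ω) = \frac{4 \pi^{2}}{45 \cosh{\left(\frac{\pi \omega}{30} \right)} \cosh{\left(\frac{2 \pi \omega}{3} \right)}}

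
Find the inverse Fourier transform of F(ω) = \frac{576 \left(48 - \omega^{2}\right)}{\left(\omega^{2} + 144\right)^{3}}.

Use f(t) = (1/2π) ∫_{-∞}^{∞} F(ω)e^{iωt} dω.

f(t) = 4 t^{2} e^{- 12 \left|{t}\right|}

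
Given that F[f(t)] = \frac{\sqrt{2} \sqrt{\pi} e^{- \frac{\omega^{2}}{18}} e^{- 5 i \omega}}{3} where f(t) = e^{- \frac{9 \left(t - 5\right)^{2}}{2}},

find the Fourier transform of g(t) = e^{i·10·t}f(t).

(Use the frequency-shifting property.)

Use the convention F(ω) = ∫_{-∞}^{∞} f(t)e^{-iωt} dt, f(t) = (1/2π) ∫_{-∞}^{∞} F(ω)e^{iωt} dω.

F[g](ω) = \frac{\sqrt{2} \sqrt{\pi} e^{- \frac{\left(\omega - 10\right) \left(\omega - 10 + 90 i\right)}{18}}}{3}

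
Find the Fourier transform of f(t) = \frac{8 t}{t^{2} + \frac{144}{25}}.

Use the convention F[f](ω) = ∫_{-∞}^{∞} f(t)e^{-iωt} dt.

F(ω) = - 8 i \pi e^{- \frac{12 \left|{\omega}\right|}{5}} \operatorname{sign}{\left(\omega \right)}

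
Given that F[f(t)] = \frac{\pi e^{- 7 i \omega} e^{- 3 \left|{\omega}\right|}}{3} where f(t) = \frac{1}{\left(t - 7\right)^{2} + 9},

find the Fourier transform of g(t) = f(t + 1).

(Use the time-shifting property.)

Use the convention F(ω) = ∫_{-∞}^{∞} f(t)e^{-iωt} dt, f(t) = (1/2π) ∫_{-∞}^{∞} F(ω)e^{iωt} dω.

F[g](ω) = \frac{\pi e^{- 6 i \omega - 3 \left|{\omega}\right|}}{3}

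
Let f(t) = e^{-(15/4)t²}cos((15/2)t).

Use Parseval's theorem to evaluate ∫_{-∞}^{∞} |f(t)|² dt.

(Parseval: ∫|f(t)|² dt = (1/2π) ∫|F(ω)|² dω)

∫|f(t)|² dt = \frac{\sqrt{30} \sqrt{\pi} \left(1 + e^{\frac{15}{2}}\right)}{30 e^{\frac{15}{2}}}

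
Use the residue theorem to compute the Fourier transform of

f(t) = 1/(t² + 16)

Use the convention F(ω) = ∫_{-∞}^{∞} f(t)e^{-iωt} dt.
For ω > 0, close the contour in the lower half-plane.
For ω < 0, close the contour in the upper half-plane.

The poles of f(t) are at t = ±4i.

Let g(z) = f(z)e^{-iωz}; for large |z| the factor e^{-iωz} decays in the lower half-plane when ω > 0 and in the upper half-plane when ω < 0.

Case ω > 0 (lower half-plane, clockwise contour ⇒ F(ω) = -2πi·ΣRes):
  Res_{z = - 4 i} g(z) = \frac{i e^{- 4 \omega}}{8}
  F(ω) = -2πi·ΣRes = \frac{\pi e^{- 4 \omega}}{4}

Case ω < 0 (upper half-plane, counterclockwise contour ⇒ F(ω) = +2πi·ΣRes):
  Res_{z = 4 i} g(z) = - \frac{i e^{4 \omega}}{8}
  F(ω) = 2πi·ΣRes = \frac{\pi e^{4 \omega}}{4}

Both cases combine into a single formula in |ω|:

F(ω) = \frac{\pi e^{- 4 \left|{\omega}\right|}}{4}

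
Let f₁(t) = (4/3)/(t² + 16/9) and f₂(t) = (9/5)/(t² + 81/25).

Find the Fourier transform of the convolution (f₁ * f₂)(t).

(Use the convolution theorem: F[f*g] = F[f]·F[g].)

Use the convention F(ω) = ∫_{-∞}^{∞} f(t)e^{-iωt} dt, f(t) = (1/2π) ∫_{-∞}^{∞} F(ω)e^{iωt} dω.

F[f₁*f₂](ω) = \pi^{2} e^{- \frac{47 \left|{\omega}\right|}{15}}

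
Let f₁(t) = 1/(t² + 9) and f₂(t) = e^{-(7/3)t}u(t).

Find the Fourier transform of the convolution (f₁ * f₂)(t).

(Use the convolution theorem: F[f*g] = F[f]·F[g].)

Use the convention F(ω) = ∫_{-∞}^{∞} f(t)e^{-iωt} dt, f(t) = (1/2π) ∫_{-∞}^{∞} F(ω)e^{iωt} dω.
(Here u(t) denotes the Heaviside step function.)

F[f₁*f₂](ω) = \frac{\pi e^{- 3 \left|{\omega}\right|}}{3 i \omega + 7}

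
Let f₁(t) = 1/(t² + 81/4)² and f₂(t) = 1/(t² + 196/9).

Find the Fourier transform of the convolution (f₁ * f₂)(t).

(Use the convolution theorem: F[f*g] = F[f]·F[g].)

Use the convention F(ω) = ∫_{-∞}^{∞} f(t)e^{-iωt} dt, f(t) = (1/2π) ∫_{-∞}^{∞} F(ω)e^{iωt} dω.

F[f₁*f₂](ω) = \frac{\pi^{2} \left(9 \left|{\omega}\right| + 2\right) e^{- \frac{55 \left|{\omega}\right|}{6}}}{1701}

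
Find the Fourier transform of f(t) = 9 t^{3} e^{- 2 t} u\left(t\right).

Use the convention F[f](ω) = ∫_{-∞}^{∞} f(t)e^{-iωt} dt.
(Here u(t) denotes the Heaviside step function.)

F(ω) = \frac{54}{\left(i \omega + 2\right)^{4}}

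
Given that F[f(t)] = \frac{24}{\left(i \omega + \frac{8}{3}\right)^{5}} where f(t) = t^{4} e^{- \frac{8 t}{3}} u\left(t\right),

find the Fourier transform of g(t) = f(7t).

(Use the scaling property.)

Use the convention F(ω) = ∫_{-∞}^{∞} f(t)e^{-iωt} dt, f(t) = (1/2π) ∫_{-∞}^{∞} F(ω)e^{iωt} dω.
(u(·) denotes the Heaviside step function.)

F[g](ω) = \frac{14002632}{\left(3 i \omega + 56\right)^{5}}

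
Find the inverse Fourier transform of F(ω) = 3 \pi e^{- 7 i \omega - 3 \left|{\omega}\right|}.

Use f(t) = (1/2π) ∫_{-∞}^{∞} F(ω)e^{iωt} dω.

f(t) = \frac{9}{\left(t - 7\right)^{2} + 9}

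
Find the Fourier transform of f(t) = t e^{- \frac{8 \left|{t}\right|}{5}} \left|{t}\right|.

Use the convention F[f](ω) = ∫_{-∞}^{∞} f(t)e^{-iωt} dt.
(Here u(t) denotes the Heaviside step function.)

F(ω) = \frac{2500 i \omega \left(25 \omega^{2} - 192\right)}{\left(25 \omega^{2} + 64\right)^{3}}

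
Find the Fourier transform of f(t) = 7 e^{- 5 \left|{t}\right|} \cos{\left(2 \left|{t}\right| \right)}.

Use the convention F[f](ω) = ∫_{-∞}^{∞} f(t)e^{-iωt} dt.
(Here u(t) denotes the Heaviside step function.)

F(ω) = \frac{70 \left(\omega^{2} + 29\right)}{\omega^{4} + 42 \omega^{2} + 841}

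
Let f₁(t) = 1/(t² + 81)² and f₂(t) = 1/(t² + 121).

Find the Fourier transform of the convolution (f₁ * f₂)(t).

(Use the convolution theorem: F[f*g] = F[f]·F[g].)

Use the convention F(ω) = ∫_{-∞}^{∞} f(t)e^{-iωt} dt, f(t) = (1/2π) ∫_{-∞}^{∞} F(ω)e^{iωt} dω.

F[f₁*f₂](ω) = \frac{\pi^{2} \left(9 \left|{\omega}\right| + 1\right) e^{- 20 \left|{\omega}\right|}}{16038}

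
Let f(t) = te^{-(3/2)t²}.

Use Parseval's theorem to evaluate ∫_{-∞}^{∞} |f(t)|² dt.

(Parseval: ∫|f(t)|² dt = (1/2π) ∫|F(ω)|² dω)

∫|f(t)|² dt = \frac{\sqrt{3} \sqrt{\pi}}{18}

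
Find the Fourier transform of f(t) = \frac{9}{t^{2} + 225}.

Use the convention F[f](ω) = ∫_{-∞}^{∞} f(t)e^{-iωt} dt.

F(ω) = \frac{3 \pi e^{- 15 \left|{\omega}\right|}}{5}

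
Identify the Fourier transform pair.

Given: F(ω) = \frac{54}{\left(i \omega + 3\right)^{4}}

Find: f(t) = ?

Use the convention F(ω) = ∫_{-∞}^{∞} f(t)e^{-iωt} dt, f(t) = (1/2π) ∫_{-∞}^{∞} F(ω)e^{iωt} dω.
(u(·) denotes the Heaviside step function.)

f(t) = 9 t^{3} e^{- 3 t} u\left(t\right)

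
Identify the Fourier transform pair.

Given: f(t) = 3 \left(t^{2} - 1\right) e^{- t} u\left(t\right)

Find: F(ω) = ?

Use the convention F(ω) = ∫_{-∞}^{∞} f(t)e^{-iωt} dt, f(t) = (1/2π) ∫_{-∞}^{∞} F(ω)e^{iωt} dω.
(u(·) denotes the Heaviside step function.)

F(ω) = \frac{3 \left(2 i \omega - \left(i \omega + 1\right)^{3} + 2\right)}{\left(i \omega + 1\right)^{4}}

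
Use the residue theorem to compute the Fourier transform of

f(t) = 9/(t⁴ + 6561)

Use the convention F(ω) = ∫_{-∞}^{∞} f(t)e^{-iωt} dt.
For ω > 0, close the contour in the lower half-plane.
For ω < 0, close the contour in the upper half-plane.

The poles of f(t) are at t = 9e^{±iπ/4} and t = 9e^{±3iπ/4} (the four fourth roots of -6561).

Let g(z) = f(z)e^{-iωz}; for large |z| the factor e^{-iωz} decays in the lower half-plane when ω > 0 and in the upper half-plane when ω < 0.

Case ω > 0 (lower half-plane, clockwise contour ⇒ F(ω) = -2πi·ΣRes):
  Res_{z = - \frac{9 \sqrt{2}}{2} - \frac{9 \sqrt{2} i}{2}} g(z) = \frac{\sqrt{2} i \left(1 - i\right) e^{\frac{9 \sqrt{2} \omega \left(-1 + i\right)}{2}}}{648}
  Res_{z = \frac{9 \sqrt{2}}{2} - \frac{9 \sqrt{2} i}{2}} g(z) = \frac{\sqrt{2} i \left(1 + i\right) e^{- \frac{9 \sqrt{2} \omega \left(1 + i\right)}{2}}}{648}
  F(ω) = -2πi·ΣRes = \frac{\sqrt{2} \pi \left(1 - i\right) \left(e^{9 \sqrt{2} i \omega} + i\right) e^{- \frac{9 \sqrt{2} \omega \left(1 + i\right)}{2}}}{324} = \frac{\pi e^{- \frac{9 \sqrt{2} \omega}{2}} \sin{\left(\frac{9 \sqrt{2} \omega}{2} + \frac{\pi}{4} \right)}}{81}

Case ω < 0 (upper half-plane, counterclockwise contour ⇒ F(ω) = +2πi·ΣRes):
  Res_{z = \frac{9 \sqrt{2}}{2} + \frac{9 \sqrt{2} i}{2}} g(z) = \frac{\sqrt{2} i \left(-1 + i\right) e^{\frac{9 \sqrt{2} \omega \left(1 - i\right)}{2}}}{648}
  Res_{z = - \frac{9 \sqrt{2}}{2} + \frac{9 \sqrt{2} i}{2}} g(z) = \frac{\sqrt{2} \left(1 - i\right) e^{\frac{9 \sqrt{2} \omega \left(1 + i\right)}{2}}}{648}
  F(ω) = 2πi·ΣRes = - \frac{\sqrt{2} i \pi \left(i \left(1 - i\right) e^{\frac{9 \sqrt{2} \omega \left(1 - i\right)}{2}} - \left(1 - i\right) e^{\frac{9 \sqrt{2} \omega \left(1 + i\right)}{2}}\right)}{324} = \frac{\pi e^{\frac{9 \sqrt{2} \omega}{2}} \cos{\left(\frac{9 \sqrt{2} \omega}{2} + \frac{\pi}{4} \right)}}{81}

Both cases combine into a single formula in |ω|:

F(ω) = \frac{\pi e^{- \frac{9 \sqrt{2} \left|{\omega}\right|}{2}} \sin{\left(\frac{9 \sqrt{2} \left|{\omega}\right|}{2} + \frac{\pi}{4} \right)}}{81}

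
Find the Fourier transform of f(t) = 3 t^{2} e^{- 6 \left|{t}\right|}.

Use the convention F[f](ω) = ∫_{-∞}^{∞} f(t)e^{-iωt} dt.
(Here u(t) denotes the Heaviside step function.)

F(ω) = \frac{216 \left(12 - \omega^{2}\right)}{\left(\omega^{2} + 36\right)^{3}}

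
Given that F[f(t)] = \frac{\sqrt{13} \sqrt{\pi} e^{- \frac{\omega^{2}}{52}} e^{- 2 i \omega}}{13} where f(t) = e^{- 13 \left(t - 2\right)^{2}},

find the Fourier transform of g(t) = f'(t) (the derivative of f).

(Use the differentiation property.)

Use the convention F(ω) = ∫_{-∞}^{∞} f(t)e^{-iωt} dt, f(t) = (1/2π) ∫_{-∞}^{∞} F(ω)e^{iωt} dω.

F[g](ω) = \frac{\sqrt{13} i \sqrt{\pi} \omega e^{- \frac{\omega \left(\omega + 104 i\right)}{52}}}{13}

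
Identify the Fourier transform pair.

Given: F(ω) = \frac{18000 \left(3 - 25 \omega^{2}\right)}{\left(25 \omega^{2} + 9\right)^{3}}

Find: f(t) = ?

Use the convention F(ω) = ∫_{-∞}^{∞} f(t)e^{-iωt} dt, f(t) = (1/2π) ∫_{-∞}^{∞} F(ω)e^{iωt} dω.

f(t) = 4 t^{2} e^{- \frac{3 \left|{t}\right|}{5}}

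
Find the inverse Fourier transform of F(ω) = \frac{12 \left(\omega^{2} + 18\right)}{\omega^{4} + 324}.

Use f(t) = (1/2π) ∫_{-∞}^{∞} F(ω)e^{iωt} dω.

f(t) = 2 e^{- 3 \left|{t}\right|} \cos{\left(3 \left|{t}\right| \right)}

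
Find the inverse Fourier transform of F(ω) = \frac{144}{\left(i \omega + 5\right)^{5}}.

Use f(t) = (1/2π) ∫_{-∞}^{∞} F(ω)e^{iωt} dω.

f(t) = 6 t^{4} e^{- 5 t} u\left(t\right)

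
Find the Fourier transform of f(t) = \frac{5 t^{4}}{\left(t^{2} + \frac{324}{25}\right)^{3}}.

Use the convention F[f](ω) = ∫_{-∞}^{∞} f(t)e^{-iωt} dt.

F(ω) = \frac{\pi \left(108 \omega^{2} - 150 \left|{\omega}\right| + 25\right) e^{- \frac{18 \left|{\omega}\right|}{5}}}{48}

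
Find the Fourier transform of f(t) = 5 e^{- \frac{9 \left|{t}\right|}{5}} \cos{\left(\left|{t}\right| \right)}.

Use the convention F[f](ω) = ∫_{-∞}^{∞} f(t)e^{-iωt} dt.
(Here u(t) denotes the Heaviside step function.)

F(ω) = \frac{450 \left(25 \omega^{2} + 106\right)}{625 \omega^{4} + 2800 \omega^{2} + 11236}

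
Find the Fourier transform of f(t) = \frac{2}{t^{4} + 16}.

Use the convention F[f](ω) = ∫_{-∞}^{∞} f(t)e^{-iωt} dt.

F(ω) = \frac{\pi e^{- \sqrt{2} \left|{\omega}\right|} \sin{\left(\sqrt{2} \left|{\omega}\right| + \frac{\pi}{4} \right)}}{4}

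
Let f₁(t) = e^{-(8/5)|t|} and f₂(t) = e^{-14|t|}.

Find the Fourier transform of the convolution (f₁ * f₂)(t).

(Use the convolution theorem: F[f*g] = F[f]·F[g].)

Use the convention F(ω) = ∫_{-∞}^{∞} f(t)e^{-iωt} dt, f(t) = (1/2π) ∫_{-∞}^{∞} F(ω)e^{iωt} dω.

F[f₁*f₂](ω) = \frac{2240}{\left(\omega^{2} + 196\right) \left(25 \omega^{2} + 64\right)}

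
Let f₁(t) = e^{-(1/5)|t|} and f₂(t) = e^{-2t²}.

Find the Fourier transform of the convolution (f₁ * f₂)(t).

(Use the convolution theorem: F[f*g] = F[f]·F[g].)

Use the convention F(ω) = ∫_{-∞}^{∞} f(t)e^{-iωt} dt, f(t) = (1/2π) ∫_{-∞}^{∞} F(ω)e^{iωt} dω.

F[f₁*f₂](ω) = \frac{5 \sqrt{2} \sqrt{\pi} e^{- \frac{\omega^{2}}{8}}}{25 \omega^{2} + 1}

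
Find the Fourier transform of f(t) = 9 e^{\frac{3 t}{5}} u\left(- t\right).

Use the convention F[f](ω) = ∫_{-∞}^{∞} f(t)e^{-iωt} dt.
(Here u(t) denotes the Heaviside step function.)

F(ω) = - \frac{45}{5 i \omega - 3}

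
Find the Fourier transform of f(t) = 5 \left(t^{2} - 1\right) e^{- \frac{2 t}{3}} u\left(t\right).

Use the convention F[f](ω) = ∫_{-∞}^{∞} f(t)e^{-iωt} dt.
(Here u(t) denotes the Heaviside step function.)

F(ω) = \frac{15 \left(54 i \omega - \left(3 i \omega + 2\right)^{3} + 36\right)}{\left(3 i \omega + 2\right)^{4}}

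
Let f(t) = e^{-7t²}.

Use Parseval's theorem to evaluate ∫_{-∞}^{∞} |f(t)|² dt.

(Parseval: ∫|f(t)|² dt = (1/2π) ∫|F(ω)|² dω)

∫|f(t)|² dt = \frac{\sqrt{14} \sqrt{\pi}}{14}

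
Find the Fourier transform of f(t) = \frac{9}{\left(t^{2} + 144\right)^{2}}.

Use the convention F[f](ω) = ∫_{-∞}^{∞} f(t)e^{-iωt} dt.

F(ω) = \frac{\pi \left(12 \left|{\omega}\right| + 1\right) e^{- 12 \left|{\omega}\right|}}{384}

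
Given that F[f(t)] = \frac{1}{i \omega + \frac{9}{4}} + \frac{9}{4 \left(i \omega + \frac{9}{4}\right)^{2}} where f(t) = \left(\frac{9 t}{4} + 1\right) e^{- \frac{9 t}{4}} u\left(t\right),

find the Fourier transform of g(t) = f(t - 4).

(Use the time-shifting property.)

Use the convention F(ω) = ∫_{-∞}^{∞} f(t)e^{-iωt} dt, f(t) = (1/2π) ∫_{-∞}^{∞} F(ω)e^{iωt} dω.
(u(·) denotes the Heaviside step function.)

F[g](ω) = \frac{8 \left(- 2 i \omega - 9\right) e^{- 4 i \omega}}{16 \omega^{2} - 72 i \omega - 81}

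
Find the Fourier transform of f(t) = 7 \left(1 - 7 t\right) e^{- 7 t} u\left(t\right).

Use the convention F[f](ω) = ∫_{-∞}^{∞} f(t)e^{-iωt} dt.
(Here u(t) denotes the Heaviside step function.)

F(ω) = \frac{7 i \omega}{- \omega^{2} + 14 i \omega + 49}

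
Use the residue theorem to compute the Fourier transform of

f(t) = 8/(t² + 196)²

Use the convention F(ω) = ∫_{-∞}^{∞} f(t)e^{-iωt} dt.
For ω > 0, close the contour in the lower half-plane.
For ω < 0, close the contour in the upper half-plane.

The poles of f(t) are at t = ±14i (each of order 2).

Let g(z) = f(z)e^{-iωz}; for large |z| the factor e^{-iωz} decays in the lower half-plane when ω > 0 and in the upper half-plane when ω < 0.

Case ω > 0 (lower half-plane, clockwise contour ⇒ F(ω) = -2πi·ΣRes):
  Res_{z = - 14 i} g(z) = \frac{i \left(14 \omega + 1\right) e^{- 14 \omega}}{1372} (pole of order 2)
  F(ω) = -2πi·ΣRes = \frac{\pi \left(14 \omega + 1\right) e^{- 14 \omega}}{686}

Case ω < 0 (upper half-plane, counterclockwise contour ⇒ F(ω) = +2πi·ΣRes):
  Res_{z = 14 i} g(z) = \frac{i \left(14 \omega - 1\right) e^{14 \omega}}{1372} (pole of order 2)
  F(ω) = 2πi·ΣRes = \frac{\pi \left(1 - 14 \omega\right) e^{14 \omega}}{686}

Both cases combine into a single formula in |ω|:

F(ω) = \frac{\pi \left(14 \left|{\omega}\right| + 1\right) e^{- 14 \left|{\omega}\right|}}{686}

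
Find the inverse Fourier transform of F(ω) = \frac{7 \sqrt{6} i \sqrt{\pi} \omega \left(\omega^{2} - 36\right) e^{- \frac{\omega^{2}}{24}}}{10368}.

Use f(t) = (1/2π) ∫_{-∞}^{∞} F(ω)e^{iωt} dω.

f(t) = 7 t^{3} e^{- 6 t^{2}}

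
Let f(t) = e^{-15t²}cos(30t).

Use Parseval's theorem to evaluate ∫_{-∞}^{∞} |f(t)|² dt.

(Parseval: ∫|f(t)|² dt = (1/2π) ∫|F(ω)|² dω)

∫|f(t)|² dt = \frac{\sqrt{30} \sqrt{\pi} \left(1 + e^{30}\right)}{60 e^{30}}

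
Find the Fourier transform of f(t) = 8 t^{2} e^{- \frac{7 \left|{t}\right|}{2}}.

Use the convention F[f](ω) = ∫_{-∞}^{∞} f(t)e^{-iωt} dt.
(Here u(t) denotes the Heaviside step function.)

F(ω) = \frac{1792 \left(49 - 12 \omega^{2}\right)}{\left(4 \omega^{2} + 49\right)^{3}}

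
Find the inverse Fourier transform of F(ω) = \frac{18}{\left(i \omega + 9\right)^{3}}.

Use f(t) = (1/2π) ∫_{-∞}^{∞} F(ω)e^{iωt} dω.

f(t) = 9 t^{2} e^{- 9 t} u\left(t\right)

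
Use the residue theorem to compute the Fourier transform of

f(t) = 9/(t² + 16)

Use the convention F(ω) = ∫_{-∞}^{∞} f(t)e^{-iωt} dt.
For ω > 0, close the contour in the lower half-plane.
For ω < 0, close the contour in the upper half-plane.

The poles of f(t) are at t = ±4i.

Let g(z) = f(z)e^{-iωz}; for large |z| the factor e^{-iωz} decays in the lower half-plane when ω > 0 and in the upper half-plane when ω < 0.

Case ω > 0 (lower half-plane, clockwise contour ⇒ F(ω) = -2πi·ΣRes):
  Res_{z = - 4 i} g(z) = \frac{9 i e^{- 4 \omega}}{8}
  F(ω) = -2πi·ΣRes = \frac{9 \pi e^{- 4 \omega}}{4}

Case ω < 0 (upper half-plane, counterclockwise contour ⇒ F(ω) = +2πi·ΣRes):
  Res_{z = 4 i} g(z) = - \frac{9 i e^{4 \omega}}{8}
  F(ω) = 2πi·ΣRes = \frac{9 \pi e^{4 \omega}}{4}

Both cases combine into a single formula in |ω|:

F(ω) = \frac{9 \pi e^{- 4 \left|{\omega}\right|}}{4}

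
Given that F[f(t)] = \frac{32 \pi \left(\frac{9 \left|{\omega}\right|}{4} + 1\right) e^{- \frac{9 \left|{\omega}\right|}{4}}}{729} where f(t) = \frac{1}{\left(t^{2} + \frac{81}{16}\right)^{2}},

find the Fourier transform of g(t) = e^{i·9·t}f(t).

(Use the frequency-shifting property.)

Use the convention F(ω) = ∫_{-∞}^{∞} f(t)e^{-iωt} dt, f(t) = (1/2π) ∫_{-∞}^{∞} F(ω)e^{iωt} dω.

F[g](ω) = \frac{8 \pi \left(9 \left|{\omega - 9}\right| + 4\right) e^{- \frac{9 \left|{\omega - 9}\right|}{4}}}{729}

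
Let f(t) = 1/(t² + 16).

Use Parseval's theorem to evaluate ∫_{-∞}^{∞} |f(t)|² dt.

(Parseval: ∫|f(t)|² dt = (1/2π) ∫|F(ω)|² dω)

∫|f(t)|² dt = \frac{\pi}{128}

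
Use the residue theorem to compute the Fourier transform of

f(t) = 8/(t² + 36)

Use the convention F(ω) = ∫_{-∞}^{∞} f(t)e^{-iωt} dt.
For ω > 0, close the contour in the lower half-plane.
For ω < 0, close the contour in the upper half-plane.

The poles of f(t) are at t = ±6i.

Let g(z) = f(z)e^{-iωz}; for large |z| the factor e^{-iωz} decays in the lower half-plane when ω > 0 and in the upper half-plane when ω < 0.

Case ω > 0 (lower half-plane, clockwise contour ⇒ F(ω) = -2πi·ΣRes):
  Res_{z = - 6 i} g(z) = \frac{2 i e^{- 6 \omega}}{3}
  F(ω) = -2πi·ΣRes = \frac{4 \pi e^{- 6 \omega}}{3}

Case ω < 0 (upper half-plane, counterclockwise contour ⇒ F(ω) = +2πi·ΣRes):
  Res_{z = 6 i} g(z) = - \frac{2 i e^{6 \omega}}{3}
  F(ω) = 2πi·ΣRes = \frac{4 \pi e^{6 \omega}}{3}

Both cases combine into a single formula in |ω|:

F(ω) = \frac{4 \pi e^{- 6 \left|{\omega}\right|}}{3}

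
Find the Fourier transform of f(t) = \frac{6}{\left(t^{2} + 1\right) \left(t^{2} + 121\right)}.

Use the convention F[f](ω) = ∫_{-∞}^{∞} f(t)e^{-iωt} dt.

F(ω) = \frac{\pi e^{- \left|{\omega}\right|}}{20} - \frac{\pi e^{- 11 \left|{\omega}\right|}}{220}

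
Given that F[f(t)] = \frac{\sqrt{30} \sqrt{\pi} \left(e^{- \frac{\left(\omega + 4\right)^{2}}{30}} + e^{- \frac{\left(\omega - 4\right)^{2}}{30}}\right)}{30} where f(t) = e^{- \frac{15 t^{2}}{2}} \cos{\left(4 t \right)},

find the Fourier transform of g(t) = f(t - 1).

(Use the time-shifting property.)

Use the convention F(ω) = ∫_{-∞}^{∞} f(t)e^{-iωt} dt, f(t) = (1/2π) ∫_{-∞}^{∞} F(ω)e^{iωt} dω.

F[g](ω) = \frac{\sqrt{30} \sqrt{\pi} \left(e^{\frac{8 \omega}{15}} + 1\right) e^{- \frac{\omega^{2}}{30} - \frac{4 \omega}{15} - i \omega - \frac{8}{15}}}{30}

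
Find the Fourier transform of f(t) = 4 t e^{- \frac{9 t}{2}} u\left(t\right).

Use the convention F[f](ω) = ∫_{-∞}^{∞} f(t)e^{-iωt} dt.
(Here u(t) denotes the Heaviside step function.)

F(ω) = \frac{16}{\left(2 i \omega + 9\right)^{2}}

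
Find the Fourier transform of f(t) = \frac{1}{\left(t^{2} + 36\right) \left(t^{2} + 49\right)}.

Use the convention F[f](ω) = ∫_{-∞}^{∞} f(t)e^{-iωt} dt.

F(ω) = \frac{\pi \left(7 e^{\left|{\omega}\right|} - 6\right) e^{- 7 \left|{\omega}\right|}}{546}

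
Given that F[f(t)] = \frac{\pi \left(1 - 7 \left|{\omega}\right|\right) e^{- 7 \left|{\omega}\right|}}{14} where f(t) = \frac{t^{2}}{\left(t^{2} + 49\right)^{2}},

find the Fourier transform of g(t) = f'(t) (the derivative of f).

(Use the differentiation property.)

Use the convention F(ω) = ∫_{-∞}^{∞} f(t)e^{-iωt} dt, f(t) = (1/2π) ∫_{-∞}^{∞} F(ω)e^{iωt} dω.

F[g](ω) = \frac{i \pi \omega \left(1 - 7 \left|{\omega}\right|\right) e^{- 7 \left|{\omega}\right|}}{14}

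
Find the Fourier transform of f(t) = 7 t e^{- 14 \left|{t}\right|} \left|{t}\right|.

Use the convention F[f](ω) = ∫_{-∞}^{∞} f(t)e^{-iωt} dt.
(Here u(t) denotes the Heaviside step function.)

F(ω) = \frac{28 i \omega \left(\omega^{2} - 588\right)}{\left(\omega^{2} + 196\right)^{3}}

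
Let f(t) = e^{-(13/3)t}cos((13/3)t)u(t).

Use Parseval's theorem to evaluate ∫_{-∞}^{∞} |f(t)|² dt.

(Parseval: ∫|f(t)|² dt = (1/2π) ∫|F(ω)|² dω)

∫|f(t)|² dt = \frac{9}{104}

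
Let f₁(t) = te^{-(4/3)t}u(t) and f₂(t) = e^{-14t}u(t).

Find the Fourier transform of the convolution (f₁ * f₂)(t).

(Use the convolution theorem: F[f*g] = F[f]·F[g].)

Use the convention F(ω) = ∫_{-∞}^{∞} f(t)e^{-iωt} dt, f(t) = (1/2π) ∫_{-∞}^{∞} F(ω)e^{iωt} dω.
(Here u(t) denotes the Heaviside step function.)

F[f₁*f₂](ω) = \frac{9}{\left(i \omega + 14\right) \left(3 i \omega + 4\right)^{2}}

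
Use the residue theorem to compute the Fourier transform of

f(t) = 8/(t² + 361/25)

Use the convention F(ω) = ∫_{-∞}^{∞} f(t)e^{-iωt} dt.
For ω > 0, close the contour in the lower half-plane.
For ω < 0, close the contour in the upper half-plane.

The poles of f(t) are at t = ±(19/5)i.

Let g(z) = f(z)e^{-iωz}; for large |z| the factor e^{-iωz} decays in the lower half-plane when ω > 0 and in the upper half-plane when ω < 0.

Case ω > 0 (lower half-plane, clockwise contour ⇒ F(ω) = -2πi·ΣRes):
  Res_{z = - \frac{19 i}{5}} g(z) = \frac{20 i e^{- \frac{19 \omega}{5}}}{19}
  F(ω) = -2πi·ΣRes = \frac{40 \pi e^{- \frac{19 \omega}{5}}}{19}

Case ω < 0 (upper half-plane, counterclockwise contour ⇒ F(ω) = +2πi·ΣRes):
  Res_{z = \frac{19 i}{5}} g(z) = - \frac{20 i e^{\frac{19 \omega}{5}}}{19}
  F(ω) = 2πi·ΣRes = \frac{40 \pi e^{\frac{19 \omega}{5}}}{19}

Both cases combine into a single formula in |ω|:

F(ω) = \frac{40 \pi e^{- \frac{19 \left|{\omega}\right|}{5}}}{19}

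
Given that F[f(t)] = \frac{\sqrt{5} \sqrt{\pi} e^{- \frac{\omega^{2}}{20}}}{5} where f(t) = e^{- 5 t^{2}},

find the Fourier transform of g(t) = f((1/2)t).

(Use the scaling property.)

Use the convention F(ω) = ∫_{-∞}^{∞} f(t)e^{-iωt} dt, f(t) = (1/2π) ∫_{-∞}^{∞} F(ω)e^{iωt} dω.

F[g](ω) = \frac{2 \sqrt{5} \sqrt{\pi} e^{- \frac{\omega^{2}}{5}}}{5}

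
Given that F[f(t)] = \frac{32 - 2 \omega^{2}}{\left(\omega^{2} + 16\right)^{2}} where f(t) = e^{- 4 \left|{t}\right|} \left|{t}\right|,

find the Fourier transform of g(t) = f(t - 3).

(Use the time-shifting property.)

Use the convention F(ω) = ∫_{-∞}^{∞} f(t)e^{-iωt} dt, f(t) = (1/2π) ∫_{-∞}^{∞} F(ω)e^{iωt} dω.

F[g](ω) = \frac{2 \left(16 - \omega^{2}\right) e^{- 3 i \omega}}{\left(\omega^{2} + 16\right)^{2}}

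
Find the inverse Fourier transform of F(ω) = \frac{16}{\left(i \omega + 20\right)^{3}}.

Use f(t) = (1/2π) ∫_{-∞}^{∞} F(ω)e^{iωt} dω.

f(t) = 8 t^{2} e^{- 20 t} u\left(t\right)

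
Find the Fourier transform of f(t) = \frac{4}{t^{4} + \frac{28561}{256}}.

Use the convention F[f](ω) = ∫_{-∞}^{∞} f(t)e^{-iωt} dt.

F(ω) = \frac{256 \pi e^{- \frac{13 \sqrt{2} \left|{\omega}\right|}{8}} \sin{\left(\frac{13 \sqrt{2} \left|{\omega}\right|}{8} + \frac{\pi}{4} \right)}}{2197}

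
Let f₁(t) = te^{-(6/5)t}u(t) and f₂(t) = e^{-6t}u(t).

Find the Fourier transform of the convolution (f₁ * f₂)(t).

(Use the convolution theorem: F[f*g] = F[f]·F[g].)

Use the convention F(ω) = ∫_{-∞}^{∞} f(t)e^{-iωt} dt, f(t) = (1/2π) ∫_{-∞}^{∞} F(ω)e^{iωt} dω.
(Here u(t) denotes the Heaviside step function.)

F[f₁*f₂](ω) = \frac{25}{\left(i \omega + 6\right) \left(5 i \omega + 6\right)^{2}}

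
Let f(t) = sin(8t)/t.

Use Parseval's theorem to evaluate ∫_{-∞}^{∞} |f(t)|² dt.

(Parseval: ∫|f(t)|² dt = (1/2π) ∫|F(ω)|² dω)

∫|f(t)|² dt = 8 \pi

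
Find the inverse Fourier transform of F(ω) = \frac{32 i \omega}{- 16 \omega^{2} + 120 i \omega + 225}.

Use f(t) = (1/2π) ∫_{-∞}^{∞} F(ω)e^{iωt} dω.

f(t) = 2 \left(1 - \frac{15 t}{4}\right) e^{- \frac{15 t}{4}} u\left(t\right)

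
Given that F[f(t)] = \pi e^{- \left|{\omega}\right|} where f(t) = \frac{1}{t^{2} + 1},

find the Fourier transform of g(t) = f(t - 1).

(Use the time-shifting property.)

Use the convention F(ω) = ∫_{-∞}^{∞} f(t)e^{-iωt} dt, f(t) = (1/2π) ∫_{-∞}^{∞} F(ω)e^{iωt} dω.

F[g](ω) = \pi e^{- i \omega - \left|{\omega}\right|}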